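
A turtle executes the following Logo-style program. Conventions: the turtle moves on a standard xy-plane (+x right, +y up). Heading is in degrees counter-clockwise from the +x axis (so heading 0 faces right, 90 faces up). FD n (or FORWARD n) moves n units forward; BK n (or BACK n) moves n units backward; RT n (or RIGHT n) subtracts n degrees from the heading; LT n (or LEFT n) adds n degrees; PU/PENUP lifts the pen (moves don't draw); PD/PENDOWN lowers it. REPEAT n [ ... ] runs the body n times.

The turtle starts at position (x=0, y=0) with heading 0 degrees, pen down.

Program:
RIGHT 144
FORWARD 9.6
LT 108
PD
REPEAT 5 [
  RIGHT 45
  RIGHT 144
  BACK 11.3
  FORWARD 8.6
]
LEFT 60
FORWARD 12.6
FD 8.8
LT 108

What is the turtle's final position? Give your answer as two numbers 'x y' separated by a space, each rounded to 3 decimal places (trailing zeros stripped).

Answer: -26.609 -0.203

Derivation:
Executing turtle program step by step:
Start: pos=(0,0), heading=0, pen down
RT 144: heading 0 -> 216
FD 9.6: (0,0) -> (-7.767,-5.643) [heading=216, draw]
LT 108: heading 216 -> 324
PD: pen down
REPEAT 5 [
  -- iteration 1/5 --
  RT 45: heading 324 -> 279
  RT 144: heading 279 -> 135
  BK 11.3: (-7.767,-5.643) -> (0.224,-13.633) [heading=135, draw]
  FD 8.6: (0.224,-13.633) -> (-5.857,-7.552) [heading=135, draw]
  -- iteration 2/5 --
  RT 45: heading 135 -> 90
  RT 144: heading 90 -> 306
  BK 11.3: (-5.857,-7.552) -> (-12.499,1.59) [heading=306, draw]
  FD 8.6: (-12.499,1.59) -> (-7.444,-5.368) [heading=306, draw]
  -- iteration 3/5 --
  RT 45: heading 306 -> 261
  RT 144: heading 261 -> 117
  BK 11.3: (-7.444,-5.368) -> (-2.314,-15.436) [heading=117, draw]
  FD 8.6: (-2.314,-15.436) -> (-6.219,-7.773) [heading=117, draw]
  -- iteration 4/5 --
  RT 45: heading 117 -> 72
  RT 144: heading 72 -> 288
  BK 11.3: (-6.219,-7.773) -> (-9.711,2.974) [heading=288, draw]
  FD 8.6: (-9.711,2.974) -> (-7.053,-5.205) [heading=288, draw]
  -- iteration 5/5 --
  RT 45: heading 288 -> 243
  RT 144: heading 243 -> 99
  BK 11.3: (-7.053,-5.205) -> (-5.285,-16.366) [heading=99, draw]
  FD 8.6: (-5.285,-16.366) -> (-6.631,-7.872) [heading=99, draw]
]
LT 60: heading 99 -> 159
FD 12.6: (-6.631,-7.872) -> (-18.394,-3.357) [heading=159, draw]
FD 8.8: (-18.394,-3.357) -> (-26.609,-0.203) [heading=159, draw]
LT 108: heading 159 -> 267
Final: pos=(-26.609,-0.203), heading=267, 13 segment(s) drawn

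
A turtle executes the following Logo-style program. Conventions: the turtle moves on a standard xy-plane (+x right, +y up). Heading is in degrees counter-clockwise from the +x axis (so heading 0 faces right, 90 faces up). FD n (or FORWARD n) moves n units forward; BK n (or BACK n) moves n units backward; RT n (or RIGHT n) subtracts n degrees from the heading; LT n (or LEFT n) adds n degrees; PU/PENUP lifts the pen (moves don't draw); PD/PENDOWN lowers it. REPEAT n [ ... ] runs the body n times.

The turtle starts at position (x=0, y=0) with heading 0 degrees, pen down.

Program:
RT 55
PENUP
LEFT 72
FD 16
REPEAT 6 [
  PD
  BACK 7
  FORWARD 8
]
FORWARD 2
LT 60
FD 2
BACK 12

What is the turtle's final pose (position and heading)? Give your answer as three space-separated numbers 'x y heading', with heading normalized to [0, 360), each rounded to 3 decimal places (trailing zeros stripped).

Executing turtle program step by step:
Start: pos=(0,0), heading=0, pen down
RT 55: heading 0 -> 305
PU: pen up
LT 72: heading 305 -> 17
FD 16: (0,0) -> (15.301,4.678) [heading=17, move]
REPEAT 6 [
  -- iteration 1/6 --
  PD: pen down
  BK 7: (15.301,4.678) -> (8.607,2.631) [heading=17, draw]
  FD 8: (8.607,2.631) -> (16.257,4.97) [heading=17, draw]
  -- iteration 2/6 --
  PD: pen down
  BK 7: (16.257,4.97) -> (9.563,2.924) [heading=17, draw]
  FD 8: (9.563,2.924) -> (17.213,5.263) [heading=17, draw]
  -- iteration 3/6 --
  PD: pen down
  BK 7: (17.213,5.263) -> (10.519,3.216) [heading=17, draw]
  FD 8: (10.519,3.216) -> (18.17,5.555) [heading=17, draw]
  -- iteration 4/6 --
  PD: pen down
  BK 7: (18.17,5.555) -> (11.476,3.508) [heading=17, draw]
  FD 8: (11.476,3.508) -> (19.126,5.847) [heading=17, draw]
  -- iteration 5/6 --
  PD: pen down
  BK 7: (19.126,5.847) -> (12.432,3.801) [heading=17, draw]
  FD 8: (12.432,3.801) -> (20.082,6.14) [heading=17, draw]
  -- iteration 6/6 --
  PD: pen down
  BK 7: (20.082,6.14) -> (13.388,4.093) [heading=17, draw]
  FD 8: (13.388,4.093) -> (21.039,6.432) [heading=17, draw]
]
FD 2: (21.039,6.432) -> (22.951,7.017) [heading=17, draw]
LT 60: heading 17 -> 77
FD 2: (22.951,7.017) -> (23.401,8.966) [heading=77, draw]
BK 12: (23.401,8.966) -> (20.702,-2.727) [heading=77, draw]
Final: pos=(20.702,-2.727), heading=77, 15 segment(s) drawn

Answer: 20.702 -2.727 77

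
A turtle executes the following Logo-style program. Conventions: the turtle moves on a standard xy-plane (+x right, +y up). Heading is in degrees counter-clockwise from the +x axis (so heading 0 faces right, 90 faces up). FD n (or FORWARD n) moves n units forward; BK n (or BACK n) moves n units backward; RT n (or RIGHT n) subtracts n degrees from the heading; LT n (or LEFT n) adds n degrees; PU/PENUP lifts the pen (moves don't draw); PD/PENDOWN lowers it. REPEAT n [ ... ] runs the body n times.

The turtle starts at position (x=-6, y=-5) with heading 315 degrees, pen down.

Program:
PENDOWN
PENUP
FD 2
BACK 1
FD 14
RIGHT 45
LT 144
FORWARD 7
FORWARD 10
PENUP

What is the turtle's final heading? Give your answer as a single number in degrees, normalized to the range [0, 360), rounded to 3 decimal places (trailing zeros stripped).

Executing turtle program step by step:
Start: pos=(-6,-5), heading=315, pen down
PD: pen down
PU: pen up
FD 2: (-6,-5) -> (-4.586,-6.414) [heading=315, move]
BK 1: (-4.586,-6.414) -> (-5.293,-5.707) [heading=315, move]
FD 14: (-5.293,-5.707) -> (4.607,-15.607) [heading=315, move]
RT 45: heading 315 -> 270
LT 144: heading 270 -> 54
FD 7: (4.607,-15.607) -> (8.721,-9.943) [heading=54, move]
FD 10: (8.721,-9.943) -> (14.599,-1.853) [heading=54, move]
PU: pen up
Final: pos=(14.599,-1.853), heading=54, 0 segment(s) drawn

Answer: 54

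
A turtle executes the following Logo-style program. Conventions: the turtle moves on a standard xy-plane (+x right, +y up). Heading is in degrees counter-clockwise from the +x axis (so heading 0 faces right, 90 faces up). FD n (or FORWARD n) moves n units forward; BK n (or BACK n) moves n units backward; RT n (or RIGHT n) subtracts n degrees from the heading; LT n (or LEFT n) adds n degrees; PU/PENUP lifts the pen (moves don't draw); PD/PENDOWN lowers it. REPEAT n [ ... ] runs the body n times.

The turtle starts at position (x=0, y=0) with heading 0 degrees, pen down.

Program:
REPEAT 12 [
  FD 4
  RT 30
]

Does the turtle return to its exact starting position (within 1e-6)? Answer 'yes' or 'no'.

Executing turtle program step by step:
Start: pos=(0,0), heading=0, pen down
REPEAT 12 [
  -- iteration 1/12 --
  FD 4: (0,0) -> (4,0) [heading=0, draw]
  RT 30: heading 0 -> 330
  -- iteration 2/12 --
  FD 4: (4,0) -> (7.464,-2) [heading=330, draw]
  RT 30: heading 330 -> 300
  -- iteration 3/12 --
  FD 4: (7.464,-2) -> (9.464,-5.464) [heading=300, draw]
  RT 30: heading 300 -> 270
  -- iteration 4/12 --
  FD 4: (9.464,-5.464) -> (9.464,-9.464) [heading=270, draw]
  RT 30: heading 270 -> 240
  -- iteration 5/12 --
  FD 4: (9.464,-9.464) -> (7.464,-12.928) [heading=240, draw]
  RT 30: heading 240 -> 210
  -- iteration 6/12 --
  FD 4: (7.464,-12.928) -> (4,-14.928) [heading=210, draw]
  RT 30: heading 210 -> 180
  -- iteration 7/12 --
  FD 4: (4,-14.928) -> (0,-14.928) [heading=180, draw]
  RT 30: heading 180 -> 150
  -- iteration 8/12 --
  FD 4: (0,-14.928) -> (-3.464,-12.928) [heading=150, draw]
  RT 30: heading 150 -> 120
  -- iteration 9/12 --
  FD 4: (-3.464,-12.928) -> (-5.464,-9.464) [heading=120, draw]
  RT 30: heading 120 -> 90
  -- iteration 10/12 --
  FD 4: (-5.464,-9.464) -> (-5.464,-5.464) [heading=90, draw]
  RT 30: heading 90 -> 60
  -- iteration 11/12 --
  FD 4: (-5.464,-5.464) -> (-3.464,-2) [heading=60, draw]
  RT 30: heading 60 -> 30
  -- iteration 12/12 --
  FD 4: (-3.464,-2) -> (0,0) [heading=30, draw]
  RT 30: heading 30 -> 0
]
Final: pos=(0,0), heading=0, 12 segment(s) drawn

Start position: (0, 0)
Final position: (0, 0)
Distance = 0; < 1e-6 -> CLOSED

Answer: yes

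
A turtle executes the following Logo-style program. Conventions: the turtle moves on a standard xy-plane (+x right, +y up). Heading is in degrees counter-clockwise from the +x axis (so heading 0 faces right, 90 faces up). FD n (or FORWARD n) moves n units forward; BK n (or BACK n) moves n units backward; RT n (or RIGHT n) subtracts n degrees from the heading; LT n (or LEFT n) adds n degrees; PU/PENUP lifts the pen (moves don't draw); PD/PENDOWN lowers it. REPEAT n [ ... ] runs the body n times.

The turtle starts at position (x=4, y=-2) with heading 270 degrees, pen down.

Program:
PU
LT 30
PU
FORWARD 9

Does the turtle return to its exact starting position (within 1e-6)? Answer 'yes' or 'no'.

Executing turtle program step by step:
Start: pos=(4,-2), heading=270, pen down
PU: pen up
LT 30: heading 270 -> 300
PU: pen up
FD 9: (4,-2) -> (8.5,-9.794) [heading=300, move]
Final: pos=(8.5,-9.794), heading=300, 0 segment(s) drawn

Start position: (4, -2)
Final position: (8.5, -9.794)
Distance = 9; >= 1e-6 -> NOT closed

Answer: no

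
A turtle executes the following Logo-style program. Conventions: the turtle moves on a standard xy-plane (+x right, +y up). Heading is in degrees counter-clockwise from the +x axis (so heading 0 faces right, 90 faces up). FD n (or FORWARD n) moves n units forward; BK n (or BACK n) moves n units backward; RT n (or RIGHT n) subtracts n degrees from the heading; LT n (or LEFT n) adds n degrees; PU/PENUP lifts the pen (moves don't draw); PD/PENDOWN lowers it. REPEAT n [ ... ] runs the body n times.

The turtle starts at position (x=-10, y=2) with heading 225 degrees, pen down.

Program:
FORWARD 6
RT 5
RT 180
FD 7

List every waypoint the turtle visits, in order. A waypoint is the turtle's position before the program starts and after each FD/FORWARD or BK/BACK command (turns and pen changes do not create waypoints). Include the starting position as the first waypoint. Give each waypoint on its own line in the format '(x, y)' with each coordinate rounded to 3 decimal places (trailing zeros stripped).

Answer: (-10, 2)
(-14.243, -2.243)
(-8.88, 2.257)

Derivation:
Executing turtle program step by step:
Start: pos=(-10,2), heading=225, pen down
FD 6: (-10,2) -> (-14.243,-2.243) [heading=225, draw]
RT 5: heading 225 -> 220
RT 180: heading 220 -> 40
FD 7: (-14.243,-2.243) -> (-8.88,2.257) [heading=40, draw]
Final: pos=(-8.88,2.257), heading=40, 2 segment(s) drawn
Waypoints (3 total):
(-10, 2)
(-14.243, -2.243)
(-8.88, 2.257)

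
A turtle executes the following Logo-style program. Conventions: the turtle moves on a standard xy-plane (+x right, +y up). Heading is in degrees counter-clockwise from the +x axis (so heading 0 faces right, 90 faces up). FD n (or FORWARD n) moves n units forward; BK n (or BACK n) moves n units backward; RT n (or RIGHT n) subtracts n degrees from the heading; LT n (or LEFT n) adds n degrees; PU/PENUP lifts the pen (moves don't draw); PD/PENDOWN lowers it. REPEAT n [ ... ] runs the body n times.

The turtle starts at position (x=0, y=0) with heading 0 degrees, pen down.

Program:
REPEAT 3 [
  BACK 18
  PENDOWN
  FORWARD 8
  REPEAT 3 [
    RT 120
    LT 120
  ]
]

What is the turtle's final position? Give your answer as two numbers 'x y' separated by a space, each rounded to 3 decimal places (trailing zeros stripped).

Answer: -30 0

Derivation:
Executing turtle program step by step:
Start: pos=(0,0), heading=0, pen down
REPEAT 3 [
  -- iteration 1/3 --
  BK 18: (0,0) -> (-18,0) [heading=0, draw]
  PD: pen down
  FD 8: (-18,0) -> (-10,0) [heading=0, draw]
  REPEAT 3 [
    -- iteration 1/3 --
    RT 120: heading 0 -> 240
    LT 120: heading 240 -> 0
    -- iteration 2/3 --
    RT 120: heading 0 -> 240
    LT 120: heading 240 -> 0
    -- iteration 3/3 --
    RT 120: heading 0 -> 240
    LT 120: heading 240 -> 0
  ]
  -- iteration 2/3 --
  BK 18: (-10,0) -> (-28,0) [heading=0, draw]
  PD: pen down
  FD 8: (-28,0) -> (-20,0) [heading=0, draw]
  REPEAT 3 [
    -- iteration 1/3 --
    RT 120: heading 0 -> 240
    LT 120: heading 240 -> 0
    -- iteration 2/3 --
    RT 120: heading 0 -> 240
    LT 120: heading 240 -> 0
    -- iteration 3/3 --
    RT 120: heading 0 -> 240
    LT 120: heading 240 -> 0
  ]
  -- iteration 3/3 --
  BK 18: (-20,0) -> (-38,0) [heading=0, draw]
  PD: pen down
  FD 8: (-38,0) -> (-30,0) [heading=0, draw]
  REPEAT 3 [
    -- iteration 1/3 --
    RT 120: heading 0 -> 240
    LT 120: heading 240 -> 0
    -- iteration 2/3 --
    RT 120: heading 0 -> 240
    LT 120: heading 240 -> 0
    -- iteration 3/3 --
    RT 120: heading 0 -> 240
    LT 120: heading 240 -> 0
  ]
]
Final: pos=(-30,0), heading=0, 6 segment(s) drawn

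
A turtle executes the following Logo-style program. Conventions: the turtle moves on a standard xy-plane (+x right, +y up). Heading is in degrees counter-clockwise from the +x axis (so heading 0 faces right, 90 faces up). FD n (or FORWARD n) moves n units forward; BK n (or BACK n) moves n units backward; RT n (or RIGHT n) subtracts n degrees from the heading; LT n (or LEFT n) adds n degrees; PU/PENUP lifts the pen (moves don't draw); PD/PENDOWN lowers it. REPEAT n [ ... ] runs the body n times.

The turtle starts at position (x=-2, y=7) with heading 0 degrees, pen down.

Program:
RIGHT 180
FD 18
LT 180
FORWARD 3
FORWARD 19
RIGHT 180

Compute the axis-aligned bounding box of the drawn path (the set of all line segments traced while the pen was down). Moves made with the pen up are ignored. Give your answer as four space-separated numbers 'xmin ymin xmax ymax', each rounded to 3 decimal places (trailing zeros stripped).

Executing turtle program step by step:
Start: pos=(-2,7), heading=0, pen down
RT 180: heading 0 -> 180
FD 18: (-2,7) -> (-20,7) [heading=180, draw]
LT 180: heading 180 -> 0
FD 3: (-20,7) -> (-17,7) [heading=0, draw]
FD 19: (-17,7) -> (2,7) [heading=0, draw]
RT 180: heading 0 -> 180
Final: pos=(2,7), heading=180, 3 segment(s) drawn

Segment endpoints: x in {-20, -17, -2, 2}, y in {7, 7}
xmin=-20, ymin=7, xmax=2, ymax=7

Answer: -20 7 2 7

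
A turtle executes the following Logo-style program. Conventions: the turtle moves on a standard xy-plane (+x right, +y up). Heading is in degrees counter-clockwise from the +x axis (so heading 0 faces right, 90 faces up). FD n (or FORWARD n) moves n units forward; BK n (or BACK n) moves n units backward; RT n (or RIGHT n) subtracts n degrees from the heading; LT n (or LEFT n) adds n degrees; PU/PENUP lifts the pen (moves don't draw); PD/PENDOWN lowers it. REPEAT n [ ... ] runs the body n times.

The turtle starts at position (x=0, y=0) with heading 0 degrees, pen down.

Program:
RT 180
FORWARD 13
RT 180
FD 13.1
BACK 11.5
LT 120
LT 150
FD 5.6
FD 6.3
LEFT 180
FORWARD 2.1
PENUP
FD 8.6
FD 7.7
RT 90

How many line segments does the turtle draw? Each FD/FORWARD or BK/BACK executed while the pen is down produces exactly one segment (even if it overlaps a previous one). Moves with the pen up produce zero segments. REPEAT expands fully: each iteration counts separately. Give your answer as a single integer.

Answer: 6

Derivation:
Executing turtle program step by step:
Start: pos=(0,0), heading=0, pen down
RT 180: heading 0 -> 180
FD 13: (0,0) -> (-13,0) [heading=180, draw]
RT 180: heading 180 -> 0
FD 13.1: (-13,0) -> (0.1,0) [heading=0, draw]
BK 11.5: (0.1,0) -> (-11.4,0) [heading=0, draw]
LT 120: heading 0 -> 120
LT 150: heading 120 -> 270
FD 5.6: (-11.4,0) -> (-11.4,-5.6) [heading=270, draw]
FD 6.3: (-11.4,-5.6) -> (-11.4,-11.9) [heading=270, draw]
LT 180: heading 270 -> 90
FD 2.1: (-11.4,-11.9) -> (-11.4,-9.8) [heading=90, draw]
PU: pen up
FD 8.6: (-11.4,-9.8) -> (-11.4,-1.2) [heading=90, move]
FD 7.7: (-11.4,-1.2) -> (-11.4,6.5) [heading=90, move]
RT 90: heading 90 -> 0
Final: pos=(-11.4,6.5), heading=0, 6 segment(s) drawn
Segments drawn: 6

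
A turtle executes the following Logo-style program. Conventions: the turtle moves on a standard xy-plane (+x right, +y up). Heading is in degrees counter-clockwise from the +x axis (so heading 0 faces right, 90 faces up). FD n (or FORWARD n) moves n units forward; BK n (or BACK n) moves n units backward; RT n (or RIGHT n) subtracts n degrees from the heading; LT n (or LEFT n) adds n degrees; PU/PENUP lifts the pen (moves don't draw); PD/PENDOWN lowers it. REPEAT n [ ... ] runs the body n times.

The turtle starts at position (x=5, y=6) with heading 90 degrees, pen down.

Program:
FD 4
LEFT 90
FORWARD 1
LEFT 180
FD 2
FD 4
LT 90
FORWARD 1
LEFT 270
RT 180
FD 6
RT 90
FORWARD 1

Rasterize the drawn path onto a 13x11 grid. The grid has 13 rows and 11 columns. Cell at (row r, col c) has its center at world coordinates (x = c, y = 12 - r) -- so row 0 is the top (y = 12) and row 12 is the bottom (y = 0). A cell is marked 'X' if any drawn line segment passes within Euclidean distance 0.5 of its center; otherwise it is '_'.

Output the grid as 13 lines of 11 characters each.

Segment 0: (5,6) -> (5,10)
Segment 1: (5,10) -> (4,10)
Segment 2: (4,10) -> (6,10)
Segment 3: (6,10) -> (10,10)
Segment 4: (10,10) -> (10,11)
Segment 5: (10,11) -> (4,11)
Segment 6: (4,11) -> (4,12)

Answer: ____X______
____XXXXXXX
____XXXXXXX
_____X_____
_____X_____
_____X_____
_____X_____
___________
___________
___________
___________
___________
___________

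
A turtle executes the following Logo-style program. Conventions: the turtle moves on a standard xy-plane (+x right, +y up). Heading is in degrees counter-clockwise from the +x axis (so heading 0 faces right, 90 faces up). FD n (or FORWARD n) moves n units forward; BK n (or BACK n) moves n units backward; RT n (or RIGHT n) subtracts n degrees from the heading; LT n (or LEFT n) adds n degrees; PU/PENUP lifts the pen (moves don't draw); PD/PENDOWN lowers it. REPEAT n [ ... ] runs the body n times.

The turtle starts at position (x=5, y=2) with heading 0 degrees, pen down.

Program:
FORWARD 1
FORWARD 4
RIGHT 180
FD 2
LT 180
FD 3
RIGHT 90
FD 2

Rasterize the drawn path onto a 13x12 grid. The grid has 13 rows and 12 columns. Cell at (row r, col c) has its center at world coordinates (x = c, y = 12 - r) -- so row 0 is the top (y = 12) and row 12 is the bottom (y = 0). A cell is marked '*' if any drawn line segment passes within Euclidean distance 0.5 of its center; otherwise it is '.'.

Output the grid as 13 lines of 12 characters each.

Answer: ............
............
............
............
............
............
............
............
............
............
.....*******
...........*
...........*

Derivation:
Segment 0: (5,2) -> (6,2)
Segment 1: (6,2) -> (10,2)
Segment 2: (10,2) -> (8,2)
Segment 3: (8,2) -> (11,2)
Segment 4: (11,2) -> (11,-0)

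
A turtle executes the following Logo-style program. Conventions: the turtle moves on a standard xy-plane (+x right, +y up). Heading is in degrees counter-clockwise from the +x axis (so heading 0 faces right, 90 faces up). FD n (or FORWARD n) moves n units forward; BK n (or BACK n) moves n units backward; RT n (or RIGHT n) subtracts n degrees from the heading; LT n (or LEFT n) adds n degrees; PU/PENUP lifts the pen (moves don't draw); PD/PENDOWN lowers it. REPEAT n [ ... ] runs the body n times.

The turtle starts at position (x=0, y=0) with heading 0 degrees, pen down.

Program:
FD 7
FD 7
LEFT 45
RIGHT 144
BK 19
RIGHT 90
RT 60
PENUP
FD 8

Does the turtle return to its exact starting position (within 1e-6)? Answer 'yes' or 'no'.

Answer: no

Derivation:
Executing turtle program step by step:
Start: pos=(0,0), heading=0, pen down
FD 7: (0,0) -> (7,0) [heading=0, draw]
FD 7: (7,0) -> (14,0) [heading=0, draw]
LT 45: heading 0 -> 45
RT 144: heading 45 -> 261
BK 19: (14,0) -> (16.972,18.766) [heading=261, draw]
RT 90: heading 261 -> 171
RT 60: heading 171 -> 111
PU: pen up
FD 8: (16.972,18.766) -> (14.105,26.235) [heading=111, move]
Final: pos=(14.105,26.235), heading=111, 3 segment(s) drawn

Start position: (0, 0)
Final position: (14.105, 26.235)
Distance = 29.786; >= 1e-6 -> NOT closed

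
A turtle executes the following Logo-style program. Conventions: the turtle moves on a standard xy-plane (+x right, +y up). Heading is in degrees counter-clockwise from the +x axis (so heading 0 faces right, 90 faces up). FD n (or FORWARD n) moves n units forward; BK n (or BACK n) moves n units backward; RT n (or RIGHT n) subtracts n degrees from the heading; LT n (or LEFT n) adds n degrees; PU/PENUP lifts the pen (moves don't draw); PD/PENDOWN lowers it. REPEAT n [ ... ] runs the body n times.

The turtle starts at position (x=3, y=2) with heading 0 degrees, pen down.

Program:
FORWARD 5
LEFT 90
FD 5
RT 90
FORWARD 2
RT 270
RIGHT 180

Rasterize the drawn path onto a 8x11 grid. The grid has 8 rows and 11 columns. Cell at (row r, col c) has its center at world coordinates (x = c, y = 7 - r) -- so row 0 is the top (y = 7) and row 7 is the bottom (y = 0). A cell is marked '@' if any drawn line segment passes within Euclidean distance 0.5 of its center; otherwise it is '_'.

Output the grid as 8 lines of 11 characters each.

Segment 0: (3,2) -> (8,2)
Segment 1: (8,2) -> (8,7)
Segment 2: (8,7) -> (10,7)

Answer: ________@@@
________@__
________@__
________@__
________@__
___@@@@@@__
___________
___________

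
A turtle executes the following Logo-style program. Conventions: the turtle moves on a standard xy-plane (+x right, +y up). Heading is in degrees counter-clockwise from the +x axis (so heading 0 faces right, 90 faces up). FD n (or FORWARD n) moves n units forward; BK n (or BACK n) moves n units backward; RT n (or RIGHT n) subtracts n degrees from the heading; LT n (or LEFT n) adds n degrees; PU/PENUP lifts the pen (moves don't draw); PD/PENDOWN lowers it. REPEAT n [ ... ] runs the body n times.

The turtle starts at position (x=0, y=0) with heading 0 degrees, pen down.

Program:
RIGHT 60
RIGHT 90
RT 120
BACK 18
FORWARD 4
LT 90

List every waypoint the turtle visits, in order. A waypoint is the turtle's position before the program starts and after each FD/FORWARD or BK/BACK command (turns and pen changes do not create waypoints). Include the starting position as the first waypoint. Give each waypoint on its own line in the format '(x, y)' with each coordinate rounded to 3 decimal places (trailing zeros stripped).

Executing turtle program step by step:
Start: pos=(0,0), heading=0, pen down
RT 60: heading 0 -> 300
RT 90: heading 300 -> 210
RT 120: heading 210 -> 90
BK 18: (0,0) -> (0,-18) [heading=90, draw]
FD 4: (0,-18) -> (0,-14) [heading=90, draw]
LT 90: heading 90 -> 180
Final: pos=(0,-14), heading=180, 2 segment(s) drawn
Waypoints (3 total):
(0, 0)
(0, -18)
(0, -14)

Answer: (0, 0)
(0, -18)
(0, -14)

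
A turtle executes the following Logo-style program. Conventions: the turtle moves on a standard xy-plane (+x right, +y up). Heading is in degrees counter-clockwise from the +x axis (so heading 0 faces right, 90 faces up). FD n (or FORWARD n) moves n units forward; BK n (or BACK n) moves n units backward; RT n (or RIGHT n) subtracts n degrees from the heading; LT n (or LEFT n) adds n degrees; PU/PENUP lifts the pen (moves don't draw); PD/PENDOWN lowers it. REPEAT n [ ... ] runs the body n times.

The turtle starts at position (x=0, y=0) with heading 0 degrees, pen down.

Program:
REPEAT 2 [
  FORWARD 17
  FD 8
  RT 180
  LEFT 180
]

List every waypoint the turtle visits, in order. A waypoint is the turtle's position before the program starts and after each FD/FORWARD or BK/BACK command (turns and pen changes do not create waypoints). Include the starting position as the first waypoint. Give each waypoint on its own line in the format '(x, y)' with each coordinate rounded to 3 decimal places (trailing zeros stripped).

Executing turtle program step by step:
Start: pos=(0,0), heading=0, pen down
REPEAT 2 [
  -- iteration 1/2 --
  FD 17: (0,0) -> (17,0) [heading=0, draw]
  FD 8: (17,0) -> (25,0) [heading=0, draw]
  RT 180: heading 0 -> 180
  LT 180: heading 180 -> 0
  -- iteration 2/2 --
  FD 17: (25,0) -> (42,0) [heading=0, draw]
  FD 8: (42,0) -> (50,0) [heading=0, draw]
  RT 180: heading 0 -> 180
  LT 180: heading 180 -> 0
]
Final: pos=(50,0), heading=0, 4 segment(s) drawn
Waypoints (5 total):
(0, 0)
(17, 0)
(25, 0)
(42, 0)
(50, 0)

Answer: (0, 0)
(17, 0)
(25, 0)
(42, 0)
(50, 0)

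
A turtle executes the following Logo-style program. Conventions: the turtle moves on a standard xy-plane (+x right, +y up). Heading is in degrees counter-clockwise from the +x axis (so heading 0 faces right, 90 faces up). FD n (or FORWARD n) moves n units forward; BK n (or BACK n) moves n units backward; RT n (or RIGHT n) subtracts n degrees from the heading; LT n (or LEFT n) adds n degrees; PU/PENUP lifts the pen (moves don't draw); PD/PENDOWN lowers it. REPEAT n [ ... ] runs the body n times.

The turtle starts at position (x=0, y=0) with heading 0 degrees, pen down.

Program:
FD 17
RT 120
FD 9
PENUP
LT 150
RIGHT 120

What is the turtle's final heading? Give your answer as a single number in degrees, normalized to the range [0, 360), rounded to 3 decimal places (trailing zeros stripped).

Executing turtle program step by step:
Start: pos=(0,0), heading=0, pen down
FD 17: (0,0) -> (17,0) [heading=0, draw]
RT 120: heading 0 -> 240
FD 9: (17,0) -> (12.5,-7.794) [heading=240, draw]
PU: pen up
LT 150: heading 240 -> 30
RT 120: heading 30 -> 270
Final: pos=(12.5,-7.794), heading=270, 2 segment(s) drawn

Answer: 270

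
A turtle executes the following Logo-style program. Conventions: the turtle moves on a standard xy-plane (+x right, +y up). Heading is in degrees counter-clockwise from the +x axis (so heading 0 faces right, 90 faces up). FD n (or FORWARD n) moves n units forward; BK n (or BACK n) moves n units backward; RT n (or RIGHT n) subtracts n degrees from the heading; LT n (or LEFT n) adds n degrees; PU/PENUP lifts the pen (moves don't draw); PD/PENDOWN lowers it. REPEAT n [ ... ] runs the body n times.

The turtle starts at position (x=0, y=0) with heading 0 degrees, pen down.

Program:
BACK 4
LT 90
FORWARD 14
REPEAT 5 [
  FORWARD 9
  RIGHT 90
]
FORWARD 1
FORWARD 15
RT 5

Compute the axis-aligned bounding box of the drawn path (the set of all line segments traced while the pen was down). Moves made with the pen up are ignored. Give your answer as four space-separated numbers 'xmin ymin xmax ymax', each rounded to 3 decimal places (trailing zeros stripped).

Answer: -4 0 12 23

Derivation:
Executing turtle program step by step:
Start: pos=(0,0), heading=0, pen down
BK 4: (0,0) -> (-4,0) [heading=0, draw]
LT 90: heading 0 -> 90
FD 14: (-4,0) -> (-4,14) [heading=90, draw]
REPEAT 5 [
  -- iteration 1/5 --
  FD 9: (-4,14) -> (-4,23) [heading=90, draw]
  RT 90: heading 90 -> 0
  -- iteration 2/5 --
  FD 9: (-4,23) -> (5,23) [heading=0, draw]
  RT 90: heading 0 -> 270
  -- iteration 3/5 --
  FD 9: (5,23) -> (5,14) [heading=270, draw]
  RT 90: heading 270 -> 180
  -- iteration 4/5 --
  FD 9: (5,14) -> (-4,14) [heading=180, draw]
  RT 90: heading 180 -> 90
  -- iteration 5/5 --
  FD 9: (-4,14) -> (-4,23) [heading=90, draw]
  RT 90: heading 90 -> 0
]
FD 1: (-4,23) -> (-3,23) [heading=0, draw]
FD 15: (-3,23) -> (12,23) [heading=0, draw]
RT 5: heading 0 -> 355
Final: pos=(12,23), heading=355, 9 segment(s) drawn

Segment endpoints: x in {-4, -4, -4, -4, -3, 0, 5, 5, 12}, y in {0, 14, 14, 23, 23}
xmin=-4, ymin=0, xmax=12, ymax=23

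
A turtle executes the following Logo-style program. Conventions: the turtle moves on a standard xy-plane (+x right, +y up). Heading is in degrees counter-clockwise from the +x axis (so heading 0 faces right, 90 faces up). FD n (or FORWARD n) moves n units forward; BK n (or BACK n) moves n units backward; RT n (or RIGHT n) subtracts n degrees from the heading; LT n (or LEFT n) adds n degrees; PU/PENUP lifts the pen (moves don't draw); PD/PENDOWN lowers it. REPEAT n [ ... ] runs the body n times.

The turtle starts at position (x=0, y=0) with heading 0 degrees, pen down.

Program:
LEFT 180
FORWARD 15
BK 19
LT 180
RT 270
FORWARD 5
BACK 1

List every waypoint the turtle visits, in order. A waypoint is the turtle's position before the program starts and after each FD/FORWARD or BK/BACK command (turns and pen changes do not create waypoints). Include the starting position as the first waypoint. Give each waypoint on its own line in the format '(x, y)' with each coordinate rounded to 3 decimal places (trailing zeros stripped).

Answer: (0, 0)
(-15, 0)
(4, 0)
(4, 5)
(4, 4)

Derivation:
Executing turtle program step by step:
Start: pos=(0,0), heading=0, pen down
LT 180: heading 0 -> 180
FD 15: (0,0) -> (-15,0) [heading=180, draw]
BK 19: (-15,0) -> (4,0) [heading=180, draw]
LT 180: heading 180 -> 0
RT 270: heading 0 -> 90
FD 5: (4,0) -> (4,5) [heading=90, draw]
BK 1: (4,5) -> (4,4) [heading=90, draw]
Final: pos=(4,4), heading=90, 4 segment(s) drawn
Waypoints (5 total):
(0, 0)
(-15, 0)
(4, 0)
(4, 5)
(4, 4)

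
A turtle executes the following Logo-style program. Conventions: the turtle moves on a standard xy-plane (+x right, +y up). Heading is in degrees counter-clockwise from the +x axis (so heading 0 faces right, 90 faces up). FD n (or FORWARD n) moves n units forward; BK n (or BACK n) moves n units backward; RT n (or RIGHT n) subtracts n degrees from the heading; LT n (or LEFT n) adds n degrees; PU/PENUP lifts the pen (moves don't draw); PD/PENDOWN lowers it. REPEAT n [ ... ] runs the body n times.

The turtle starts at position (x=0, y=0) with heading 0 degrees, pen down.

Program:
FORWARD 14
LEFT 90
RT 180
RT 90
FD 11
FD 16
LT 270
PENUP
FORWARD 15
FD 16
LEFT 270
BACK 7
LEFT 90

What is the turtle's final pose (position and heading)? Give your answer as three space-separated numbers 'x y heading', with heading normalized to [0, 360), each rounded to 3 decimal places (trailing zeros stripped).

Answer: -20 31 90

Derivation:
Executing turtle program step by step:
Start: pos=(0,0), heading=0, pen down
FD 14: (0,0) -> (14,0) [heading=0, draw]
LT 90: heading 0 -> 90
RT 180: heading 90 -> 270
RT 90: heading 270 -> 180
FD 11: (14,0) -> (3,0) [heading=180, draw]
FD 16: (3,0) -> (-13,0) [heading=180, draw]
LT 270: heading 180 -> 90
PU: pen up
FD 15: (-13,0) -> (-13,15) [heading=90, move]
FD 16: (-13,15) -> (-13,31) [heading=90, move]
LT 270: heading 90 -> 0
BK 7: (-13,31) -> (-20,31) [heading=0, move]
LT 90: heading 0 -> 90
Final: pos=(-20,31), heading=90, 3 segment(s) drawn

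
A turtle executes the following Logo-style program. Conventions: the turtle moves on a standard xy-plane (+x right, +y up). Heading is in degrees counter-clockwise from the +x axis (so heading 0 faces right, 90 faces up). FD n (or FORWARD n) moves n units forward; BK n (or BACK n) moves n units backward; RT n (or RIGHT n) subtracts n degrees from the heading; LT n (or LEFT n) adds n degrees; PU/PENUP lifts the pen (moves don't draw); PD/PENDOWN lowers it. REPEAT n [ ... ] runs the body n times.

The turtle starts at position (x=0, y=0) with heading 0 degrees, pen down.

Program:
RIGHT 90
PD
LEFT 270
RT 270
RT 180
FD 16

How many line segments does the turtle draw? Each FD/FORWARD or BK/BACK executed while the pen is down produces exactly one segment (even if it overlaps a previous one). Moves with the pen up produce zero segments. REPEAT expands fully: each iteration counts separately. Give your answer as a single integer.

Answer: 1

Derivation:
Executing turtle program step by step:
Start: pos=(0,0), heading=0, pen down
RT 90: heading 0 -> 270
PD: pen down
LT 270: heading 270 -> 180
RT 270: heading 180 -> 270
RT 180: heading 270 -> 90
FD 16: (0,0) -> (0,16) [heading=90, draw]
Final: pos=(0,16), heading=90, 1 segment(s) drawn
Segments drawn: 1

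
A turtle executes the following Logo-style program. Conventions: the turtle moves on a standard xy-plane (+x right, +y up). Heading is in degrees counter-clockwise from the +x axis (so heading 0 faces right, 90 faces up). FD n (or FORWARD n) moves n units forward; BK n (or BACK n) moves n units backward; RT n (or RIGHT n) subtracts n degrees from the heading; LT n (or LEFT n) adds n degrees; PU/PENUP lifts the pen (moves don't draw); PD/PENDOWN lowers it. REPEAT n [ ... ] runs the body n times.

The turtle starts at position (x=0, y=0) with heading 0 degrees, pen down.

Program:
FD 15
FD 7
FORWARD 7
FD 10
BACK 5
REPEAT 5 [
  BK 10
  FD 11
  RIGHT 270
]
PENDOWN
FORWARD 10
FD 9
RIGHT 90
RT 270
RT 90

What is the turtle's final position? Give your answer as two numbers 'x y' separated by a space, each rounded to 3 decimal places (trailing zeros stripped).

Answer: 35 19

Derivation:
Executing turtle program step by step:
Start: pos=(0,0), heading=0, pen down
FD 15: (0,0) -> (15,0) [heading=0, draw]
FD 7: (15,0) -> (22,0) [heading=0, draw]
FD 7: (22,0) -> (29,0) [heading=0, draw]
FD 10: (29,0) -> (39,0) [heading=0, draw]
BK 5: (39,0) -> (34,0) [heading=0, draw]
REPEAT 5 [
  -- iteration 1/5 --
  BK 10: (34,0) -> (24,0) [heading=0, draw]
  FD 11: (24,0) -> (35,0) [heading=0, draw]
  RT 270: heading 0 -> 90
  -- iteration 2/5 --
  BK 10: (35,0) -> (35,-10) [heading=90, draw]
  FD 11: (35,-10) -> (35,1) [heading=90, draw]
  RT 270: heading 90 -> 180
  -- iteration 3/5 --
  BK 10: (35,1) -> (45,1) [heading=180, draw]
  FD 11: (45,1) -> (34,1) [heading=180, draw]
  RT 270: heading 180 -> 270
  -- iteration 4/5 --
  BK 10: (34,1) -> (34,11) [heading=270, draw]
  FD 11: (34,11) -> (34,0) [heading=270, draw]
  RT 270: heading 270 -> 0
  -- iteration 5/5 --
  BK 10: (34,0) -> (24,0) [heading=0, draw]
  FD 11: (24,0) -> (35,0) [heading=0, draw]
  RT 270: heading 0 -> 90
]
PD: pen down
FD 10: (35,0) -> (35,10) [heading=90, draw]
FD 9: (35,10) -> (35,19) [heading=90, draw]
RT 90: heading 90 -> 0
RT 270: heading 0 -> 90
RT 90: heading 90 -> 0
Final: pos=(35,19), heading=0, 17 segment(s) drawn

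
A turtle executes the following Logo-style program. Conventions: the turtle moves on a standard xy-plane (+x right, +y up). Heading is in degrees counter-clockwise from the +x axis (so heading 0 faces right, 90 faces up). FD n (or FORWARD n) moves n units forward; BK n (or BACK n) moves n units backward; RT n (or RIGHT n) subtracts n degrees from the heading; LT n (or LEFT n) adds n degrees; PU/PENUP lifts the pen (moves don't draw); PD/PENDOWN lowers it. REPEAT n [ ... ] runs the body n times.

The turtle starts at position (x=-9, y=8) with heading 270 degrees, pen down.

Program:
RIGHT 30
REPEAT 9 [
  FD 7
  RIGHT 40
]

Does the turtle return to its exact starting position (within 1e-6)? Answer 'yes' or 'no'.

Executing turtle program step by step:
Start: pos=(-9,8), heading=270, pen down
RT 30: heading 270 -> 240
REPEAT 9 [
  -- iteration 1/9 --
  FD 7: (-9,8) -> (-12.5,1.938) [heading=240, draw]
  RT 40: heading 240 -> 200
  -- iteration 2/9 --
  FD 7: (-12.5,1.938) -> (-19.078,-0.456) [heading=200, draw]
  RT 40: heading 200 -> 160
  -- iteration 3/9 --
  FD 7: (-19.078,-0.456) -> (-25.656,1.938) [heading=160, draw]
  RT 40: heading 160 -> 120
  -- iteration 4/9 --
  FD 7: (-25.656,1.938) -> (-29.156,8) [heading=120, draw]
  RT 40: heading 120 -> 80
  -- iteration 5/9 --
  FD 7: (-29.156,8) -> (-27.94,14.894) [heading=80, draw]
  RT 40: heading 80 -> 40
  -- iteration 6/9 --
  FD 7: (-27.94,14.894) -> (-22.578,19.393) [heading=40, draw]
  RT 40: heading 40 -> 0
  -- iteration 7/9 --
  FD 7: (-22.578,19.393) -> (-15.578,19.393) [heading=0, draw]
  RT 40: heading 0 -> 320
  -- iteration 8/9 --
  FD 7: (-15.578,19.393) -> (-10.216,14.894) [heading=320, draw]
  RT 40: heading 320 -> 280
  -- iteration 9/9 --
  FD 7: (-10.216,14.894) -> (-9,8) [heading=280, draw]
  RT 40: heading 280 -> 240
]
Final: pos=(-9,8), heading=240, 9 segment(s) drawn

Start position: (-9, 8)
Final position: (-9, 8)
Distance = 0; < 1e-6 -> CLOSED

Answer: yes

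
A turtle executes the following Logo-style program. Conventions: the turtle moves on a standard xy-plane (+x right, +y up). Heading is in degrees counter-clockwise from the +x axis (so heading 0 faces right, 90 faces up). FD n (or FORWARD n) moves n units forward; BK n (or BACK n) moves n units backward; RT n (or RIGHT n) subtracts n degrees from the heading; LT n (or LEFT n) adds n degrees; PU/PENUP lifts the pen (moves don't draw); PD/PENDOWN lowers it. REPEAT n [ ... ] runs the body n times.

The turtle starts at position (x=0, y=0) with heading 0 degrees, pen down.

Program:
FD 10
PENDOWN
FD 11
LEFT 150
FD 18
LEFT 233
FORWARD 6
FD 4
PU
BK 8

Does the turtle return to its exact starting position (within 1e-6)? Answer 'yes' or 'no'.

Executing turtle program step by step:
Start: pos=(0,0), heading=0, pen down
FD 10: (0,0) -> (10,0) [heading=0, draw]
PD: pen down
FD 11: (10,0) -> (21,0) [heading=0, draw]
LT 150: heading 0 -> 150
FD 18: (21,0) -> (5.412,9) [heading=150, draw]
LT 233: heading 150 -> 23
FD 6: (5.412,9) -> (10.935,11.344) [heading=23, draw]
FD 4: (10.935,11.344) -> (14.617,12.907) [heading=23, draw]
PU: pen up
BK 8: (14.617,12.907) -> (7.253,9.781) [heading=23, move]
Final: pos=(7.253,9.781), heading=23, 5 segment(s) drawn

Start position: (0, 0)
Final position: (7.253, 9.781)
Distance = 12.177; >= 1e-6 -> NOT closed

Answer: no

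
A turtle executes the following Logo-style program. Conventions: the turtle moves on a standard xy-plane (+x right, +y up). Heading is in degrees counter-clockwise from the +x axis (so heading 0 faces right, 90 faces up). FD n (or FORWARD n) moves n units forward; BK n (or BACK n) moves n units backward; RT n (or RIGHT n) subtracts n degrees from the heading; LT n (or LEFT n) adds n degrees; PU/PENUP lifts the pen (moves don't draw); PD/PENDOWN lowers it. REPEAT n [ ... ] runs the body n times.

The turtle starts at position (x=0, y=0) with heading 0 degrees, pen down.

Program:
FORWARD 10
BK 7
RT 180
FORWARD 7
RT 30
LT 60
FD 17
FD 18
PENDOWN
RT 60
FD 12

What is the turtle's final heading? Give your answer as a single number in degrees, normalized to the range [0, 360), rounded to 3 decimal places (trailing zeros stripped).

Executing turtle program step by step:
Start: pos=(0,0), heading=0, pen down
FD 10: (0,0) -> (10,0) [heading=0, draw]
BK 7: (10,0) -> (3,0) [heading=0, draw]
RT 180: heading 0 -> 180
FD 7: (3,0) -> (-4,0) [heading=180, draw]
RT 30: heading 180 -> 150
LT 60: heading 150 -> 210
FD 17: (-4,0) -> (-18.722,-8.5) [heading=210, draw]
FD 18: (-18.722,-8.5) -> (-34.311,-17.5) [heading=210, draw]
PD: pen down
RT 60: heading 210 -> 150
FD 12: (-34.311,-17.5) -> (-44.703,-11.5) [heading=150, draw]
Final: pos=(-44.703,-11.5), heading=150, 6 segment(s) drawn

Answer: 150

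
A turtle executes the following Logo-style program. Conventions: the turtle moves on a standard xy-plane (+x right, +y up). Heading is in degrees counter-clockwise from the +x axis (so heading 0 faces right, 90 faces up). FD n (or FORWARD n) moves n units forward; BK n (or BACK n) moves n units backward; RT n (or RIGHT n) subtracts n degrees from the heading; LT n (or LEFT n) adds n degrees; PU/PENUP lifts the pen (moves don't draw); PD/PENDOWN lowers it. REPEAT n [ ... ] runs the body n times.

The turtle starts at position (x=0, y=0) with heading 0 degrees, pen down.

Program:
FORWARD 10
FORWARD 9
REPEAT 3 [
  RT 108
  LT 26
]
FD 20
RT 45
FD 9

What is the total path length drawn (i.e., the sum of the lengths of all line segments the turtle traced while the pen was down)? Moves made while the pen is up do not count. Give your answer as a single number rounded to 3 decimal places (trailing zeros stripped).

Executing turtle program step by step:
Start: pos=(0,0), heading=0, pen down
FD 10: (0,0) -> (10,0) [heading=0, draw]
FD 9: (10,0) -> (19,0) [heading=0, draw]
REPEAT 3 [
  -- iteration 1/3 --
  RT 108: heading 0 -> 252
  LT 26: heading 252 -> 278
  -- iteration 2/3 --
  RT 108: heading 278 -> 170
  LT 26: heading 170 -> 196
  -- iteration 3/3 --
  RT 108: heading 196 -> 88
  LT 26: heading 88 -> 114
]
FD 20: (19,0) -> (10.865,18.271) [heading=114, draw]
RT 45: heading 114 -> 69
FD 9: (10.865,18.271) -> (14.091,26.673) [heading=69, draw]
Final: pos=(14.091,26.673), heading=69, 4 segment(s) drawn

Segment lengths:
  seg 1: (0,0) -> (10,0), length = 10
  seg 2: (10,0) -> (19,0), length = 9
  seg 3: (19,0) -> (10.865,18.271), length = 20
  seg 4: (10.865,18.271) -> (14.091,26.673), length = 9
Total = 48

Answer: 48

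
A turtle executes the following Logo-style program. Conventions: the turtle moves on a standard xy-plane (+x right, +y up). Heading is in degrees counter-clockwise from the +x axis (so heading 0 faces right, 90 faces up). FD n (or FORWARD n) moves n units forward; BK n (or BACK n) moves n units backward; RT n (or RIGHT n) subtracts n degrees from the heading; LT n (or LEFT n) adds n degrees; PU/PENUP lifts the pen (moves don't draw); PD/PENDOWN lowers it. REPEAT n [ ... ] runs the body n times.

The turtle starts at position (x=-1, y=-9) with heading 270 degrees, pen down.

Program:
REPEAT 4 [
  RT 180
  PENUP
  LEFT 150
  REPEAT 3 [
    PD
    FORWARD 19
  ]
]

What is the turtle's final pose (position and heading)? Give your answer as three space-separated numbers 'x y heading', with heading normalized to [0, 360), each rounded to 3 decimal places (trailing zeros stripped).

Executing turtle program step by step:
Start: pos=(-1,-9), heading=270, pen down
REPEAT 4 [
  -- iteration 1/4 --
  RT 180: heading 270 -> 90
  PU: pen up
  LT 150: heading 90 -> 240
  REPEAT 3 [
    -- iteration 1/3 --
    PD: pen down
    FD 19: (-1,-9) -> (-10.5,-25.454) [heading=240, draw]
    -- iteration 2/3 --
    PD: pen down
    FD 19: (-10.5,-25.454) -> (-20,-41.909) [heading=240, draw]
    -- iteration 3/3 --
    PD: pen down
    FD 19: (-20,-41.909) -> (-29.5,-58.363) [heading=240, draw]
  ]
  -- iteration 2/4 --
  RT 180: heading 240 -> 60
  PU: pen up
  LT 150: heading 60 -> 210
  REPEAT 3 [
    -- iteration 1/3 --
    PD: pen down
    FD 19: (-29.5,-58.363) -> (-45.954,-67.863) [heading=210, draw]
    -- iteration 2/3 --
    PD: pen down
    FD 19: (-45.954,-67.863) -> (-62.409,-77.363) [heading=210, draw]
    -- iteration 3/3 --
    PD: pen down
    FD 19: (-62.409,-77.363) -> (-78.863,-86.863) [heading=210, draw]
  ]
  -- iteration 3/4 --
  RT 180: heading 210 -> 30
  PU: pen up
  LT 150: heading 30 -> 180
  REPEAT 3 [
    -- iteration 1/3 --
    PD: pen down
    FD 19: (-78.863,-86.863) -> (-97.863,-86.863) [heading=180, draw]
    -- iteration 2/3 --
    PD: pen down
    FD 19: (-97.863,-86.863) -> (-116.863,-86.863) [heading=180, draw]
    -- iteration 3/3 --
    PD: pen down
    FD 19: (-116.863,-86.863) -> (-135.863,-86.863) [heading=180, draw]
  ]
  -- iteration 4/4 --
  RT 180: heading 180 -> 0
  PU: pen up
  LT 150: heading 0 -> 150
  REPEAT 3 [
    -- iteration 1/3 --
    PD: pen down
    FD 19: (-135.863,-86.863) -> (-152.318,-77.363) [heading=150, draw]
    -- iteration 2/3 --
    PD: pen down
    FD 19: (-152.318,-77.363) -> (-168.772,-67.863) [heading=150, draw]
    -- iteration 3/3 --
    PD: pen down
    FD 19: (-168.772,-67.863) -> (-185.227,-58.363) [heading=150, draw]
  ]
]
Final: pos=(-185.227,-58.363), heading=150, 12 segment(s) drawn

Answer: -185.227 -58.363 150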